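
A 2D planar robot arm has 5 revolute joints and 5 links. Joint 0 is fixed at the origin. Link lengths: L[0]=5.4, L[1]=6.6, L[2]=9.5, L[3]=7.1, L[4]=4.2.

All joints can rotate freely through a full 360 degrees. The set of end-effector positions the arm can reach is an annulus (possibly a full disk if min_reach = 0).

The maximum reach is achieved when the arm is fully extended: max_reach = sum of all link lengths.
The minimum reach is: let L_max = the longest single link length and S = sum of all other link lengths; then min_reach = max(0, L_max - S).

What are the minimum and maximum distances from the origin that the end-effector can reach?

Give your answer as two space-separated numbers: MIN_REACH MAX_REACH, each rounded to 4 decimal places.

Link lengths: [5.4, 6.6, 9.5, 7.1, 4.2]
max_reach = 5.4 + 6.6 + 9.5 + 7.1 + 4.2 = 32.8
L_max = max([5.4, 6.6, 9.5, 7.1, 4.2]) = 9.5
S (sum of others) = 32.8 - 9.5 = 23.3
min_reach = max(0, 9.5 - 23.3) = max(0, -13.8) = 0

Answer: 0.0000 32.8000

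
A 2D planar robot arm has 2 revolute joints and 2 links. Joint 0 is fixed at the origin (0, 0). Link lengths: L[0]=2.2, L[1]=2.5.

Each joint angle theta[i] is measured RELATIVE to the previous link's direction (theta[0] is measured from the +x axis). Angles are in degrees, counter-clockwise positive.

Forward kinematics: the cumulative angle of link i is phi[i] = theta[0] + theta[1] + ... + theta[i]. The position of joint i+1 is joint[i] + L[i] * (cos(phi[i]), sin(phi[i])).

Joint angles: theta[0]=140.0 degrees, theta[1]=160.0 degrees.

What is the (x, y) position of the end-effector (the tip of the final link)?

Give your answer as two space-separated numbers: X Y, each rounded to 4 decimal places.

Answer: -0.4353 -0.7509

Derivation:
joint[0] = (0.0000, 0.0000)  (base)
link 0: phi[0] = 140 = 140 deg
  cos(140 deg) = -0.7660, sin(140 deg) = 0.6428
  joint[1] = (0.0000, 0.0000) + 2.2 * (-0.7660, 0.6428) = (0.0000 + -1.6853, 0.0000 + 1.4141) = (-1.6853, 1.4141)
link 1: phi[1] = 140 + 160 = 300 deg
  cos(300 deg) = 0.5000, sin(300 deg) = -0.8660
  joint[2] = (-1.6853, 1.4141) + 2.5 * (0.5000, -0.8660) = (-1.6853 + 1.2500, 1.4141 + -2.1651) = (-0.4353, -0.7509)
End effector: (-0.4353, -0.7509)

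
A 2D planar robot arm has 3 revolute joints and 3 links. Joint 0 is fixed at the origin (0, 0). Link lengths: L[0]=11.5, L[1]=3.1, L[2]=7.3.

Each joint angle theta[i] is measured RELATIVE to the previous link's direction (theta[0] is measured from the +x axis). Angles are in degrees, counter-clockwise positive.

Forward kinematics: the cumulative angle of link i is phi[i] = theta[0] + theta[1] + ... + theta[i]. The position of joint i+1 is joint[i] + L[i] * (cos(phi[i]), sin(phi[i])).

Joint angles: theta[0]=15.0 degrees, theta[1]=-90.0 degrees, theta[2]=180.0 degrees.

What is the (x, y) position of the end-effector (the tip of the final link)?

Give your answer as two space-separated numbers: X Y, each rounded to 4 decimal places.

joint[0] = (0.0000, 0.0000)  (base)
link 0: phi[0] = 15 = 15 deg
  cos(15 deg) = 0.9659, sin(15 deg) = 0.2588
  joint[1] = (0.0000, 0.0000) + 11.5 * (0.9659, 0.2588) = (0.0000 + 11.1081, 0.0000 + 2.9764) = (11.1081, 2.9764)
link 1: phi[1] = 15 + -90 = -75 deg
  cos(-75 deg) = 0.2588, sin(-75 deg) = -0.9659
  joint[2] = (11.1081, 2.9764) + 3.1 * (0.2588, -0.9659) = (11.1081 + 0.8023, 2.9764 + -2.9944) = (11.9105, -0.0180)
link 2: phi[2] = 15 + -90 + 180 = 105 deg
  cos(105 deg) = -0.2588, sin(105 deg) = 0.9659
  joint[3] = (11.9105, -0.0180) + 7.3 * (-0.2588, 0.9659) = (11.9105 + -1.8894, -0.0180 + 7.0513) = (10.0211, 7.0333)
End effector: (10.0211, 7.0333)

Answer: 10.0211 7.0333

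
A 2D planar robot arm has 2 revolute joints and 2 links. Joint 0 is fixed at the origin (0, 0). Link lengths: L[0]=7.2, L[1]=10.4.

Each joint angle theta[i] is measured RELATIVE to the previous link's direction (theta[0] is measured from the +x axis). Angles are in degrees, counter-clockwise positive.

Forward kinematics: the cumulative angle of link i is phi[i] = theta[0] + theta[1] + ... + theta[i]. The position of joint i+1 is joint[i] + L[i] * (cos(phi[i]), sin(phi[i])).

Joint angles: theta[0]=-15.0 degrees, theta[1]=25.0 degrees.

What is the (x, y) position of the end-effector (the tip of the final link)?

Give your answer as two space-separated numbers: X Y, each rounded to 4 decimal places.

Answer: 17.1967 -0.0576

Derivation:
joint[0] = (0.0000, 0.0000)  (base)
link 0: phi[0] = -15 = -15 deg
  cos(-15 deg) = 0.9659, sin(-15 deg) = -0.2588
  joint[1] = (0.0000, 0.0000) + 7.2 * (0.9659, -0.2588) = (0.0000 + 6.9547, 0.0000 + -1.8635) = (6.9547, -1.8635)
link 1: phi[1] = -15 + 25 = 10 deg
  cos(10 deg) = 0.9848, sin(10 deg) = 0.1736
  joint[2] = (6.9547, -1.8635) + 10.4 * (0.9848, 0.1736) = (6.9547 + 10.2420, -1.8635 + 1.8059) = (17.1967, -0.0576)
End effector: (17.1967, -0.0576)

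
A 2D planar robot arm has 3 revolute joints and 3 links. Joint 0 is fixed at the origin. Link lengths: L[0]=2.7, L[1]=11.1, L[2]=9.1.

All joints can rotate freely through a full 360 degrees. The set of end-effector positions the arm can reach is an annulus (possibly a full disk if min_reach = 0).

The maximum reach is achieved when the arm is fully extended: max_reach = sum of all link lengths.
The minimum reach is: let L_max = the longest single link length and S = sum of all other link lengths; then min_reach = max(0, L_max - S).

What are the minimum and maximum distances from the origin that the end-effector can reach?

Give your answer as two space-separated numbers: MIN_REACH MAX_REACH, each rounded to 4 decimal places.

Link lengths: [2.7, 11.1, 9.1]
max_reach = 2.7 + 11.1 + 9.1 = 22.9
L_max = max([2.7, 11.1, 9.1]) = 11.1
S (sum of others) = 22.9 - 11.1 = 11.8
min_reach = max(0, 11.1 - 11.8) = max(0, -0.7) = 0

Answer: 0.0000 22.9000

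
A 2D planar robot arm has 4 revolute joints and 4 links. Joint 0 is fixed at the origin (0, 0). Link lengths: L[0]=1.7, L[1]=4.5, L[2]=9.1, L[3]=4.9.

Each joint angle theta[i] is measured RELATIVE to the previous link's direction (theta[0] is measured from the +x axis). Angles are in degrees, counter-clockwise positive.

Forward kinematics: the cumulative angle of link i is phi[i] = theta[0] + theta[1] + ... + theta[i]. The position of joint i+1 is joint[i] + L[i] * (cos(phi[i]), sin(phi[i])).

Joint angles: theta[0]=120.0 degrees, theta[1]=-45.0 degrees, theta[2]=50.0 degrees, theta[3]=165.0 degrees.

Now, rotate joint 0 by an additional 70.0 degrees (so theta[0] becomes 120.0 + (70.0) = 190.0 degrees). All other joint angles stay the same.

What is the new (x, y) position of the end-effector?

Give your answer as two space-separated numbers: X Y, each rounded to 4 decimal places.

Answer: -9.2503 -0.0694

Derivation:
joint[0] = (0.0000, 0.0000)  (base)
link 0: phi[0] = 190 = 190 deg
  cos(190 deg) = -0.9848, sin(190 deg) = -0.1736
  joint[1] = (0.0000, 0.0000) + 1.7 * (-0.9848, -0.1736) = (0.0000 + -1.6742, 0.0000 + -0.2952) = (-1.6742, -0.2952)
link 1: phi[1] = 190 + -45 = 145 deg
  cos(145 deg) = -0.8192, sin(145 deg) = 0.5736
  joint[2] = (-1.6742, -0.2952) + 4.5 * (-0.8192, 0.5736) = (-1.6742 + -3.6862, -0.2952 + 2.5811) = (-5.3604, 2.2859)
link 2: phi[2] = 190 + -45 + 50 = 195 deg
  cos(195 deg) = -0.9659, sin(195 deg) = -0.2588
  joint[3] = (-5.3604, 2.2859) + 9.1 * (-0.9659, -0.2588) = (-5.3604 + -8.7899, 2.2859 + -2.3553) = (-14.1503, -0.0694)
link 3: phi[3] = 190 + -45 + 50 + 165 = 360 deg
  cos(360 deg) = 1.0000, sin(360 deg) = -0.0000
  joint[4] = (-14.1503, -0.0694) + 4.9 * (1.0000, -0.0000) = (-14.1503 + 4.9000, -0.0694 + -0.0000) = (-9.2503, -0.0694)
End effector: (-9.2503, -0.0694)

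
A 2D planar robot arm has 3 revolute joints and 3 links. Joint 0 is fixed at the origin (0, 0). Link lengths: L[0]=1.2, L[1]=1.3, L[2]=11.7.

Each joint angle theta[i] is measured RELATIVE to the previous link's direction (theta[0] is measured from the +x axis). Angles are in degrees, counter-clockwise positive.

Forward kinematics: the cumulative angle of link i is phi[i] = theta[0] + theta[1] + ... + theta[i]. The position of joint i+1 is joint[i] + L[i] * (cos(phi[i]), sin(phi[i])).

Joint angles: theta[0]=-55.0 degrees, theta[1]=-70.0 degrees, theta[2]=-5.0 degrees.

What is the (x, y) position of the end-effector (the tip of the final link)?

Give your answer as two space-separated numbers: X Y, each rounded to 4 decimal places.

Answer: -7.5780 -11.0106

Derivation:
joint[0] = (0.0000, 0.0000)  (base)
link 0: phi[0] = -55 = -55 deg
  cos(-55 deg) = 0.5736, sin(-55 deg) = -0.8192
  joint[1] = (0.0000, 0.0000) + 1.2 * (0.5736, -0.8192) = (0.0000 + 0.6883, 0.0000 + -0.9830) = (0.6883, -0.9830)
link 1: phi[1] = -55 + -70 = -125 deg
  cos(-125 deg) = -0.5736, sin(-125 deg) = -0.8192
  joint[2] = (0.6883, -0.9830) + 1.3 * (-0.5736, -0.8192) = (0.6883 + -0.7456, -0.9830 + -1.0649) = (-0.0574, -2.0479)
link 2: phi[2] = -55 + -70 + -5 = -130 deg
  cos(-130 deg) = -0.6428, sin(-130 deg) = -0.7660
  joint[3] = (-0.0574, -2.0479) + 11.7 * (-0.6428, -0.7660) = (-0.0574 + -7.5206, -2.0479 + -8.9627) = (-7.5780, -11.0106)
End effector: (-7.5780, -11.0106)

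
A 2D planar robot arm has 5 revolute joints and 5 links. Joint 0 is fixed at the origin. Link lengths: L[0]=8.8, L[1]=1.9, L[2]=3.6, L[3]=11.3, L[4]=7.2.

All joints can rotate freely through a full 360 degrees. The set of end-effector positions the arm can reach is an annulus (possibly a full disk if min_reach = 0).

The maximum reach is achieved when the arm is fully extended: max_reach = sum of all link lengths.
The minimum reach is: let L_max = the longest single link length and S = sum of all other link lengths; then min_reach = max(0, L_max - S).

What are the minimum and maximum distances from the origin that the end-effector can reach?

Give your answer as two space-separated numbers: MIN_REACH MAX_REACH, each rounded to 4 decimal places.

Answer: 0.0000 32.8000

Derivation:
Link lengths: [8.8, 1.9, 3.6, 11.3, 7.2]
max_reach = 8.8 + 1.9 + 3.6 + 11.3 + 7.2 = 32.8
L_max = max([8.8, 1.9, 3.6, 11.3, 7.2]) = 11.3
S (sum of others) = 32.8 - 11.3 = 21.5
min_reach = max(0, 11.3 - 21.5) = max(0, -10.2) = 0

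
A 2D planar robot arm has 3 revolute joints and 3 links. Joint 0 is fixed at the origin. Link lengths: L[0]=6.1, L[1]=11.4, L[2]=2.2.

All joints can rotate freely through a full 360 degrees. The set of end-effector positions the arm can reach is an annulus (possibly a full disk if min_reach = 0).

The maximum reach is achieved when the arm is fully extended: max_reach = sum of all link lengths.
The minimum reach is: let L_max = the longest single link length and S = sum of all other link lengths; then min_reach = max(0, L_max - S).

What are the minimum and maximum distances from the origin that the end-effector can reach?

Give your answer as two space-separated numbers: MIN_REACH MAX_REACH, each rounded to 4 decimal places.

Link lengths: [6.1, 11.4, 2.2]
max_reach = 6.1 + 11.4 + 2.2 = 19.7
L_max = max([6.1, 11.4, 2.2]) = 11.4
S (sum of others) = 19.7 - 11.4 = 8.3
min_reach = max(0, 11.4 - 8.3) = max(0, 3.1) = 3.1

Answer: 3.1000 19.7000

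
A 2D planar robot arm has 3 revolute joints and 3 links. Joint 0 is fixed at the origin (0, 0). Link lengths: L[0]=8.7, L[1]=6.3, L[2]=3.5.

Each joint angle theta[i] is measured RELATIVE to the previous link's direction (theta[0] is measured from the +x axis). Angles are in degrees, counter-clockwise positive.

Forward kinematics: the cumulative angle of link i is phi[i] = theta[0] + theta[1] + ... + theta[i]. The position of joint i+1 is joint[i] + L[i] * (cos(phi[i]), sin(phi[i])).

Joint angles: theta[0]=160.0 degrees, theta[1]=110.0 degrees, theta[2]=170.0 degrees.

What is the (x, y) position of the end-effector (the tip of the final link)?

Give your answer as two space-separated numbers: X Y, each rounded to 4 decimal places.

Answer: -7.5676 0.1224

Derivation:
joint[0] = (0.0000, 0.0000)  (base)
link 0: phi[0] = 160 = 160 deg
  cos(160 deg) = -0.9397, sin(160 deg) = 0.3420
  joint[1] = (0.0000, 0.0000) + 8.7 * (-0.9397, 0.3420) = (0.0000 + -8.1753, 0.0000 + 2.9756) = (-8.1753, 2.9756)
link 1: phi[1] = 160 + 110 = 270 deg
  cos(270 deg) = -0.0000, sin(270 deg) = -1.0000
  joint[2] = (-8.1753, 2.9756) + 6.3 * (-0.0000, -1.0000) = (-8.1753 + -0.0000, 2.9756 + -6.3000) = (-8.1753, -3.3244)
link 2: phi[2] = 160 + 110 + 170 = 440 deg
  cos(440 deg) = 0.1736, sin(440 deg) = 0.9848
  joint[3] = (-8.1753, -3.3244) + 3.5 * (0.1736, 0.9848) = (-8.1753 + 0.6078, -3.3244 + 3.4468) = (-7.5676, 0.1224)
End effector: (-7.5676, 0.1224)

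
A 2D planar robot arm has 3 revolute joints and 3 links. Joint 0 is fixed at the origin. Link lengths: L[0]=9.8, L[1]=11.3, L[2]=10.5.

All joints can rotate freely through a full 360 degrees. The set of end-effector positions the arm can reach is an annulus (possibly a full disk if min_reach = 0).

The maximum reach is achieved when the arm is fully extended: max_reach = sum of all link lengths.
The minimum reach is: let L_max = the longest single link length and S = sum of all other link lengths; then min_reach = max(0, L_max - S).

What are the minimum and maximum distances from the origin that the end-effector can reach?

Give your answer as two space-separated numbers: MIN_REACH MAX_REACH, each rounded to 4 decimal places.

Link lengths: [9.8, 11.3, 10.5]
max_reach = 9.8 + 11.3 + 10.5 = 31.6
L_max = max([9.8, 11.3, 10.5]) = 11.3
S (sum of others) = 31.6 - 11.3 = 20.3
min_reach = max(0, 11.3 - 20.3) = max(0, -9) = 0

Answer: 0.0000 31.6000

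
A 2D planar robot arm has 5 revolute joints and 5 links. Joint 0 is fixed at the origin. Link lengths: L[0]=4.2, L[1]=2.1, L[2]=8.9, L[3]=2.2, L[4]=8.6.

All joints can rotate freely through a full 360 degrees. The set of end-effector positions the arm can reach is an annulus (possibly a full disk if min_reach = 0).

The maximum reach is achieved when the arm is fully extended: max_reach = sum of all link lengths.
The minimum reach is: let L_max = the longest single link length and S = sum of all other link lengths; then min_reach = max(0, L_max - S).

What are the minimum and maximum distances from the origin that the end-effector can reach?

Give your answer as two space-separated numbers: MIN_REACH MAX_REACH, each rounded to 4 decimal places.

Link lengths: [4.2, 2.1, 8.9, 2.2, 8.6]
max_reach = 4.2 + 2.1 + 8.9 + 2.2 + 8.6 = 26
L_max = max([4.2, 2.1, 8.9, 2.2, 8.6]) = 8.9
S (sum of others) = 26 - 8.9 = 17.1
min_reach = max(0, 8.9 - 17.1) = max(0, -8.2) = 0

Answer: 0.0000 26.0000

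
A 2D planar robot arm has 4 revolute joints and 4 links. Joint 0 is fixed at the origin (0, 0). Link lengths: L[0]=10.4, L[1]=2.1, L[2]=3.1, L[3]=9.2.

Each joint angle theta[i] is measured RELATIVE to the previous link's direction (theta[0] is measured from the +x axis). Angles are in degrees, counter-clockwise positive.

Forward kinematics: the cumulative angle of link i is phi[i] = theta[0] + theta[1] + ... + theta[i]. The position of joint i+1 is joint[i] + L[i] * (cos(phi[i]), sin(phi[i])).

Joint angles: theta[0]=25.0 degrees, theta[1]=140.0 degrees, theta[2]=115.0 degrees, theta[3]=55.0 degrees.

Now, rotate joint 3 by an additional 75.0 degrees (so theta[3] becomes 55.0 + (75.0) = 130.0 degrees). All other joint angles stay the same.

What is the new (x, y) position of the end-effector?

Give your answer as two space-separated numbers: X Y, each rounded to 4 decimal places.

joint[0] = (0.0000, 0.0000)  (base)
link 0: phi[0] = 25 = 25 deg
  cos(25 deg) = 0.9063, sin(25 deg) = 0.4226
  joint[1] = (0.0000, 0.0000) + 10.4 * (0.9063, 0.4226) = (0.0000 + 9.4256, 0.0000 + 4.3952) = (9.4256, 4.3952)
link 1: phi[1] = 25 + 140 = 165 deg
  cos(165 deg) = -0.9659, sin(165 deg) = 0.2588
  joint[2] = (9.4256, 4.3952) + 2.1 * (-0.9659, 0.2588) = (9.4256 + -2.0284, 4.3952 + 0.5435) = (7.3972, 4.9387)
link 2: phi[2] = 25 + 140 + 115 = 280 deg
  cos(280 deg) = 0.1736, sin(280 deg) = -0.9848
  joint[3] = (7.3972, 4.9387) + 3.1 * (0.1736, -0.9848) = (7.3972 + 0.5383, 4.9387 + -3.0529) = (7.9355, 1.8858)
link 3: phi[3] = 25 + 140 + 115 + 130 = 410 deg
  cos(410 deg) = 0.6428, sin(410 deg) = 0.7660
  joint[4] = (7.9355, 1.8858) + 9.2 * (0.6428, 0.7660) = (7.9355 + 5.9136, 1.8858 + 7.0476) = (13.8491, 8.9335)
End effector: (13.8491, 8.9335)

Answer: 13.8491 8.9335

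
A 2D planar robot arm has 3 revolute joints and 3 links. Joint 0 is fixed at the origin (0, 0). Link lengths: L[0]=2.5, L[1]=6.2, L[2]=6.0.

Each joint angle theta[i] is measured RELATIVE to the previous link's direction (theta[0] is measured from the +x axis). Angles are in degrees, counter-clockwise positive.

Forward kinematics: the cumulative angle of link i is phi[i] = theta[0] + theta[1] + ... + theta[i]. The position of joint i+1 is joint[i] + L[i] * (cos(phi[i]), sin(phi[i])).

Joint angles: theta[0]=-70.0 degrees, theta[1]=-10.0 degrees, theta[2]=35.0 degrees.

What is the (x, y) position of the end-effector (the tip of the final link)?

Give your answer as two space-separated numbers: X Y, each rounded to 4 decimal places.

Answer: 6.1743 -12.6977

Derivation:
joint[0] = (0.0000, 0.0000)  (base)
link 0: phi[0] = -70 = -70 deg
  cos(-70 deg) = 0.3420, sin(-70 deg) = -0.9397
  joint[1] = (0.0000, 0.0000) + 2.5 * (0.3420, -0.9397) = (0.0000 + 0.8551, 0.0000 + -2.3492) = (0.8551, -2.3492)
link 1: phi[1] = -70 + -10 = -80 deg
  cos(-80 deg) = 0.1736, sin(-80 deg) = -0.9848
  joint[2] = (0.8551, -2.3492) + 6.2 * (0.1736, -0.9848) = (0.8551 + 1.0766, -2.3492 + -6.1058) = (1.9317, -8.4550)
link 2: phi[2] = -70 + -10 + 35 = -45 deg
  cos(-45 deg) = 0.7071, sin(-45 deg) = -0.7071
  joint[3] = (1.9317, -8.4550) + 6 * (0.7071, -0.7071) = (1.9317 + 4.2426, -8.4550 + -4.2426) = (6.1743, -12.6977)
End effector: (6.1743, -12.6977)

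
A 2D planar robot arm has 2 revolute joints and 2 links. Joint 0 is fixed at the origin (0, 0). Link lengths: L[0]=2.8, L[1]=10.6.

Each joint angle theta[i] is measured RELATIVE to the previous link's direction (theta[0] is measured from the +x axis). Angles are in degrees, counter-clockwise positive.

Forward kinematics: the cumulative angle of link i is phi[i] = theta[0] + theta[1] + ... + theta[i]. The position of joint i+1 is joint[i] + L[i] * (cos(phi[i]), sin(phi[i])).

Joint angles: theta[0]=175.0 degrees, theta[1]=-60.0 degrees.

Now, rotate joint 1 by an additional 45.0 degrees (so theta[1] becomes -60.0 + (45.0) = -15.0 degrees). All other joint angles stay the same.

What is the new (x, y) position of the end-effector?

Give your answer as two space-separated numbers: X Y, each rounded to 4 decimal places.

Answer: -12.7501 3.8694

Derivation:
joint[0] = (0.0000, 0.0000)  (base)
link 0: phi[0] = 175 = 175 deg
  cos(175 deg) = -0.9962, sin(175 deg) = 0.0872
  joint[1] = (0.0000, 0.0000) + 2.8 * (-0.9962, 0.0872) = (0.0000 + -2.7893, 0.0000 + 0.2440) = (-2.7893, 0.2440)
link 1: phi[1] = 175 + -15 = 160 deg
  cos(160 deg) = -0.9397, sin(160 deg) = 0.3420
  joint[2] = (-2.7893, 0.2440) + 10.6 * (-0.9397, 0.3420) = (-2.7893 + -9.9607, 0.2440 + 3.6254) = (-12.7501, 3.8694)
End effector: (-12.7501, 3.8694)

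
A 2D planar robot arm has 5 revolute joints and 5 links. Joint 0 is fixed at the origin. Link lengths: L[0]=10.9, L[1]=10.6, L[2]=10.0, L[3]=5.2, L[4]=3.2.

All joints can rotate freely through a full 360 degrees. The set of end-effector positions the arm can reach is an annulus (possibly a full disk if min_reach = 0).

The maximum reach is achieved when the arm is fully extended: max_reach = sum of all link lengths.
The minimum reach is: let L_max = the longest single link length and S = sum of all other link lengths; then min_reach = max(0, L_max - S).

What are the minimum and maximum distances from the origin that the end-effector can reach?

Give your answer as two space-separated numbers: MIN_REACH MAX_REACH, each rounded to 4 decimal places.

Answer: 0.0000 39.9000

Derivation:
Link lengths: [10.9, 10.6, 10.0, 5.2, 3.2]
max_reach = 10.9 + 10.6 + 10 + 5.2 + 3.2 = 39.9
L_max = max([10.9, 10.6, 10.0, 5.2, 3.2]) = 10.9
S (sum of others) = 39.9 - 10.9 = 29
min_reach = max(0, 10.9 - 29) = max(0, -18.1) = 0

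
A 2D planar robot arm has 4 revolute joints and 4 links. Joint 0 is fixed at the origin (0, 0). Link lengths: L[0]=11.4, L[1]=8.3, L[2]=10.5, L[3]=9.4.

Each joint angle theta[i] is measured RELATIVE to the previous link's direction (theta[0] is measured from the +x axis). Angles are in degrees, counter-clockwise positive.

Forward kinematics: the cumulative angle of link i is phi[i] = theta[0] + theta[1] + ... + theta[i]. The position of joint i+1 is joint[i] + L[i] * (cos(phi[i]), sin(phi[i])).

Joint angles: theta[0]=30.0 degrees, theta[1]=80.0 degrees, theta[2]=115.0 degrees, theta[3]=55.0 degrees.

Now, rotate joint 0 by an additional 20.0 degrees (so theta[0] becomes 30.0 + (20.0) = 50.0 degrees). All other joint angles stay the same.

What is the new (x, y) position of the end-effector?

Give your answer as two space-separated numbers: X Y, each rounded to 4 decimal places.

joint[0] = (0.0000, 0.0000)  (base)
link 0: phi[0] = 50 = 50 deg
  cos(50 deg) = 0.6428, sin(50 deg) = 0.7660
  joint[1] = (0.0000, 0.0000) + 11.4 * (0.6428, 0.7660) = (0.0000 + 7.3278, 0.0000 + 8.7329) = (7.3278, 8.7329)
link 1: phi[1] = 50 + 80 = 130 deg
  cos(130 deg) = -0.6428, sin(130 deg) = 0.7660
  joint[2] = (7.3278, 8.7329) + 8.3 * (-0.6428, 0.7660) = (7.3278 + -5.3351, 8.7329 + 6.3582) = (1.9926, 15.0911)
link 2: phi[2] = 50 + 80 + 115 = 245 deg
  cos(245 deg) = -0.4226, sin(245 deg) = -0.9063
  joint[3] = (1.9926, 15.0911) + 10.5 * (-0.4226, -0.9063) = (1.9926 + -4.4375, 15.0911 + -9.5162) = (-2.4449, 5.5748)
link 3: phi[3] = 50 + 80 + 115 + 55 = 300 deg
  cos(300 deg) = 0.5000, sin(300 deg) = -0.8660
  joint[4] = (-2.4449, 5.5748) + 9.4 * (0.5000, -0.8660) = (-2.4449 + 4.7000, 5.5748 + -8.1406) = (2.2551, -2.5658)
End effector: (2.2551, -2.5658)

Answer: 2.2551 -2.5658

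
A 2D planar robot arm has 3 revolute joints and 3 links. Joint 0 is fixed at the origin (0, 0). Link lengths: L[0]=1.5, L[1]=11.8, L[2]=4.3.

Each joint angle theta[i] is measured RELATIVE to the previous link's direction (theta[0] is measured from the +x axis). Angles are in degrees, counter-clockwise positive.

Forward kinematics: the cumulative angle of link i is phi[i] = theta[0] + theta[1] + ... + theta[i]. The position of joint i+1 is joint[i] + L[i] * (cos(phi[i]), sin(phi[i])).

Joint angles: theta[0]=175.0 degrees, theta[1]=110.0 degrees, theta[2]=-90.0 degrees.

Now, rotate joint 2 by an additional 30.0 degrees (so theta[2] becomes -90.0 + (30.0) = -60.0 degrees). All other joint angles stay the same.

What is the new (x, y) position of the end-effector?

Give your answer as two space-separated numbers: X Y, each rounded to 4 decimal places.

Answer: -1.4808 -14.3078

Derivation:
joint[0] = (0.0000, 0.0000)  (base)
link 0: phi[0] = 175 = 175 deg
  cos(175 deg) = -0.9962, sin(175 deg) = 0.0872
  joint[1] = (0.0000, 0.0000) + 1.5 * (-0.9962, 0.0872) = (0.0000 + -1.4943, 0.0000 + 0.1307) = (-1.4943, 0.1307)
link 1: phi[1] = 175 + 110 = 285 deg
  cos(285 deg) = 0.2588, sin(285 deg) = -0.9659
  joint[2] = (-1.4943, 0.1307) + 11.8 * (0.2588, -0.9659) = (-1.4943 + 3.0541, 0.1307 + -11.3979) = (1.5598, -11.2672)
link 2: phi[2] = 175 + 110 + -60 = 225 deg
  cos(225 deg) = -0.7071, sin(225 deg) = -0.7071
  joint[3] = (1.5598, -11.2672) + 4.3 * (-0.7071, -0.7071) = (1.5598 + -3.0406, -11.2672 + -3.0406) = (-1.4808, -14.3078)
End effector: (-1.4808, -14.3078)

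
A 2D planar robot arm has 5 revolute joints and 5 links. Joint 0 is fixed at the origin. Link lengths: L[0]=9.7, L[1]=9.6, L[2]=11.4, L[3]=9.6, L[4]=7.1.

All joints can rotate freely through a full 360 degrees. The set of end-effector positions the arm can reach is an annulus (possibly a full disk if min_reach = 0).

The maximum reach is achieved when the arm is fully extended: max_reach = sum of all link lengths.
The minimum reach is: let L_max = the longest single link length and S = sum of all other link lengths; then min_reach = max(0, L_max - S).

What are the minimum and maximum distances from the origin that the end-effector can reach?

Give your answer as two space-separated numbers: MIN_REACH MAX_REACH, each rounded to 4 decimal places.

Answer: 0.0000 47.4000

Derivation:
Link lengths: [9.7, 9.6, 11.4, 9.6, 7.1]
max_reach = 9.7 + 9.6 + 11.4 + 9.6 + 7.1 = 47.4
L_max = max([9.7, 9.6, 11.4, 9.6, 7.1]) = 11.4
S (sum of others) = 47.4 - 11.4 = 36
min_reach = max(0, 11.4 - 36) = max(0, -24.6) = 0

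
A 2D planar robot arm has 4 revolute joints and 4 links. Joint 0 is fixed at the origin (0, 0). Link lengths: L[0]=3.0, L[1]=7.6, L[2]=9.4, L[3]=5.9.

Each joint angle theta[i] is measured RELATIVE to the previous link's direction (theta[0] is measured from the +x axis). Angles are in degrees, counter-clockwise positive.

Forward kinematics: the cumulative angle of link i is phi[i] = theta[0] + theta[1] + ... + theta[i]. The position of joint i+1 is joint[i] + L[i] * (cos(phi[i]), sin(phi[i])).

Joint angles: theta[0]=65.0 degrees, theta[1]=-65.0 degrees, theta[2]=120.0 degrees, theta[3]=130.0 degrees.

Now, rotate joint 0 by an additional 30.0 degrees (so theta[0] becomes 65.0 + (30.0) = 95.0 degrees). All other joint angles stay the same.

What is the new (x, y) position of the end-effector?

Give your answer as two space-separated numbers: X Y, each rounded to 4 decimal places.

joint[0] = (0.0000, 0.0000)  (base)
link 0: phi[0] = 95 = 95 deg
  cos(95 deg) = -0.0872, sin(95 deg) = 0.9962
  joint[1] = (0.0000, 0.0000) + 3 * (-0.0872, 0.9962) = (0.0000 + -0.2615, 0.0000 + 2.9886) = (-0.2615, 2.9886)
link 1: phi[1] = 95 + -65 = 30 deg
  cos(30 deg) = 0.8660, sin(30 deg) = 0.5000
  joint[2] = (-0.2615, 2.9886) + 7.6 * (0.8660, 0.5000) = (-0.2615 + 6.5818, 2.9886 + 3.8000) = (6.3203, 6.7886)
link 2: phi[2] = 95 + -65 + 120 = 150 deg
  cos(150 deg) = -0.8660, sin(150 deg) = 0.5000
  joint[3] = (6.3203, 6.7886) + 9.4 * (-0.8660, 0.5000) = (6.3203 + -8.1406, 6.7886 + 4.7000) = (-1.8203, 11.4886)
link 3: phi[3] = 95 + -65 + 120 + 130 = 280 deg
  cos(280 deg) = 0.1736, sin(280 deg) = -0.9848
  joint[4] = (-1.8203, 11.4886) + 5.9 * (0.1736, -0.9848) = (-1.8203 + 1.0245, 11.4886 + -5.8104) = (-0.7958, 5.6782)
End effector: (-0.7958, 5.6782)

Answer: -0.7958 5.6782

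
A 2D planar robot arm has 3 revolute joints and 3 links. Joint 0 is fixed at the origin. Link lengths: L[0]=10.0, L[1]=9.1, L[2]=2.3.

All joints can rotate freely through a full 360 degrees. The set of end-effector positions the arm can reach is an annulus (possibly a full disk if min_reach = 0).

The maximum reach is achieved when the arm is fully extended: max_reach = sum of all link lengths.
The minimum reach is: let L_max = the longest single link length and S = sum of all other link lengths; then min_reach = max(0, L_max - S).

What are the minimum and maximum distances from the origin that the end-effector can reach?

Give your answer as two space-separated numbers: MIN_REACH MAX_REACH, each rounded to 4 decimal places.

Answer: 0.0000 21.4000

Derivation:
Link lengths: [10.0, 9.1, 2.3]
max_reach = 10 + 9.1 + 2.3 = 21.4
L_max = max([10.0, 9.1, 2.3]) = 10
S (sum of others) = 21.4 - 10 = 11.4
min_reach = max(0, 10 - 11.4) = max(0, -1.4) = 0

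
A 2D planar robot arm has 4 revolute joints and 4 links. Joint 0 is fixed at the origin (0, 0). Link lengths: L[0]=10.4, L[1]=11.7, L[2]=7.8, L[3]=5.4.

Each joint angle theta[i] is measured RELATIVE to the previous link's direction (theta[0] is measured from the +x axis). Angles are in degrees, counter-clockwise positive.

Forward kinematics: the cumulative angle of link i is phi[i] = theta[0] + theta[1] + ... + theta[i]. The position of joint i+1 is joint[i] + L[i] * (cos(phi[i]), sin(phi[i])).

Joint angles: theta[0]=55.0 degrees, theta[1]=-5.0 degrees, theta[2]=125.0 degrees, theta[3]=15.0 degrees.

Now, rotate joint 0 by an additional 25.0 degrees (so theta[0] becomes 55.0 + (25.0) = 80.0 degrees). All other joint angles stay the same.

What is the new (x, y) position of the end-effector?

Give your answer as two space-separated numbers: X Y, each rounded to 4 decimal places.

Answer: -6.9189 15.7783

Derivation:
joint[0] = (0.0000, 0.0000)  (base)
link 0: phi[0] = 80 = 80 deg
  cos(80 deg) = 0.1736, sin(80 deg) = 0.9848
  joint[1] = (0.0000, 0.0000) + 10.4 * (0.1736, 0.9848) = (0.0000 + 1.8059, 0.0000 + 10.2420) = (1.8059, 10.2420)
link 1: phi[1] = 80 + -5 = 75 deg
  cos(75 deg) = 0.2588, sin(75 deg) = 0.9659
  joint[2] = (1.8059, 10.2420) + 11.7 * (0.2588, 0.9659) = (1.8059 + 3.0282, 10.2420 + 11.3013) = (4.8341, 21.5433)
link 2: phi[2] = 80 + -5 + 125 = 200 deg
  cos(200 deg) = -0.9397, sin(200 deg) = -0.3420
  joint[3] = (4.8341, 21.5433) + 7.8 * (-0.9397, -0.3420) = (4.8341 + -7.3296, 21.5433 + -2.6678) = (-2.4955, 18.8756)
link 3: phi[3] = 80 + -5 + 125 + 15 = 215 deg
  cos(215 deg) = -0.8192, sin(215 deg) = -0.5736
  joint[4] = (-2.4955, 18.8756) + 5.4 * (-0.8192, -0.5736) = (-2.4955 + -4.4234, 18.8756 + -3.0973) = (-6.9189, 15.7783)
End effector: (-6.9189, 15.7783)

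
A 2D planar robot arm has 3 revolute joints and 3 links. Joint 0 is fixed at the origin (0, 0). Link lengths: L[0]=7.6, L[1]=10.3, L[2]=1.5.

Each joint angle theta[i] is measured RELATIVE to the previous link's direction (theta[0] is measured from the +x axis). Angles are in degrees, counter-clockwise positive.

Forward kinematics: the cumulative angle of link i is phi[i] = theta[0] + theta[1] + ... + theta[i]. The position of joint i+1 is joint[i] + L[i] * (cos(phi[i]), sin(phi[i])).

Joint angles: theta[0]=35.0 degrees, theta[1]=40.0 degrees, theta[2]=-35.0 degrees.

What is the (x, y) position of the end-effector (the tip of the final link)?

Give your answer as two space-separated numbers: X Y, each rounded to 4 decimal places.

Answer: 10.0405 15.2724

Derivation:
joint[0] = (0.0000, 0.0000)  (base)
link 0: phi[0] = 35 = 35 deg
  cos(35 deg) = 0.8192, sin(35 deg) = 0.5736
  joint[1] = (0.0000, 0.0000) + 7.6 * (0.8192, 0.5736) = (0.0000 + 6.2256, 0.0000 + 4.3592) = (6.2256, 4.3592)
link 1: phi[1] = 35 + 40 = 75 deg
  cos(75 deg) = 0.2588, sin(75 deg) = 0.9659
  joint[2] = (6.2256, 4.3592) + 10.3 * (0.2588, 0.9659) = (6.2256 + 2.6658, 4.3592 + 9.9490) = (8.8914, 14.3082)
link 2: phi[2] = 35 + 40 + -35 = 40 deg
  cos(40 deg) = 0.7660, sin(40 deg) = 0.6428
  joint[3] = (8.8914, 14.3082) + 1.5 * (0.7660, 0.6428) = (8.8914 + 1.1491, 14.3082 + 0.9642) = (10.0405, 15.2724)
End effector: (10.0405, 15.2724)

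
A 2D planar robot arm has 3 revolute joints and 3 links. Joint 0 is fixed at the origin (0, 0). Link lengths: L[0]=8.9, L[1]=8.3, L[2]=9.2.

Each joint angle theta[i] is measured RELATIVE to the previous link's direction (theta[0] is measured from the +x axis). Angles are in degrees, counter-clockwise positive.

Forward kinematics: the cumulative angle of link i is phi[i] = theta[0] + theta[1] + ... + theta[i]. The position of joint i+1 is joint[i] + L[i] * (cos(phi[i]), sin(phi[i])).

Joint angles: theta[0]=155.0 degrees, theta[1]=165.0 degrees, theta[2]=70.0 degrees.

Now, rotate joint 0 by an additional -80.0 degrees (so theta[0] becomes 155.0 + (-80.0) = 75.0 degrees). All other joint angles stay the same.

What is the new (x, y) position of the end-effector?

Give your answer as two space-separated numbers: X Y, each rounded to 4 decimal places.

Answer: 4.0671 -5.6389

Derivation:
joint[0] = (0.0000, 0.0000)  (base)
link 0: phi[0] = 75 = 75 deg
  cos(75 deg) = 0.2588, sin(75 deg) = 0.9659
  joint[1] = (0.0000, 0.0000) + 8.9 * (0.2588, 0.9659) = (0.0000 + 2.3035, 0.0000 + 8.5967) = (2.3035, 8.5967)
link 1: phi[1] = 75 + 165 = 240 deg
  cos(240 deg) = -0.5000, sin(240 deg) = -0.8660
  joint[2] = (2.3035, 8.5967) + 8.3 * (-0.5000, -0.8660) = (2.3035 + -4.1500, 8.5967 + -7.1880) = (-1.8465, 1.4087)
link 2: phi[2] = 75 + 165 + 70 = 310 deg
  cos(310 deg) = 0.6428, sin(310 deg) = -0.7660
  joint[3] = (-1.8465, 1.4087) + 9.2 * (0.6428, -0.7660) = (-1.8465 + 5.9136, 1.4087 + -7.0476) = (4.0671, -5.6389)
End effector: (4.0671, -5.6389)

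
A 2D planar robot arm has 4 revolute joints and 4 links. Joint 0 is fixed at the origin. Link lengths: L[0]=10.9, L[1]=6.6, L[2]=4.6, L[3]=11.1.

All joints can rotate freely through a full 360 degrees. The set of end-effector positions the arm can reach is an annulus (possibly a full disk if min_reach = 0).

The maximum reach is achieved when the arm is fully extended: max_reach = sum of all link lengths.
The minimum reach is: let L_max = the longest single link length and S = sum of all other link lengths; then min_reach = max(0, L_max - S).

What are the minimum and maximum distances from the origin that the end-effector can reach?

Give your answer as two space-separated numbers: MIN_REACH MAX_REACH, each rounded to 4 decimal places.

Answer: 0.0000 33.2000

Derivation:
Link lengths: [10.9, 6.6, 4.6, 11.1]
max_reach = 10.9 + 6.6 + 4.6 + 11.1 = 33.2
L_max = max([10.9, 6.6, 4.6, 11.1]) = 11.1
S (sum of others) = 33.2 - 11.1 = 22.1
min_reach = max(0, 11.1 - 22.1) = max(0, -11) = 0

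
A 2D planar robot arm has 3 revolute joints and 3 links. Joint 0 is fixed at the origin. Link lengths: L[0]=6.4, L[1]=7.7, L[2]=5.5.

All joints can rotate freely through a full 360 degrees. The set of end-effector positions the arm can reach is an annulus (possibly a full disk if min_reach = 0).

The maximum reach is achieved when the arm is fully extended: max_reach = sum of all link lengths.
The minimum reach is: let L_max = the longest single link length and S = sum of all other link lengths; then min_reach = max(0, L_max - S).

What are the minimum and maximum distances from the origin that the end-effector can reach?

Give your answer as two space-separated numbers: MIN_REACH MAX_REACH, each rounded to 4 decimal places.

Link lengths: [6.4, 7.7, 5.5]
max_reach = 6.4 + 7.7 + 5.5 = 19.6
L_max = max([6.4, 7.7, 5.5]) = 7.7
S (sum of others) = 19.6 - 7.7 = 11.9
min_reach = max(0, 7.7 - 11.9) = max(0, -4.2) = 0

Answer: 0.0000 19.6000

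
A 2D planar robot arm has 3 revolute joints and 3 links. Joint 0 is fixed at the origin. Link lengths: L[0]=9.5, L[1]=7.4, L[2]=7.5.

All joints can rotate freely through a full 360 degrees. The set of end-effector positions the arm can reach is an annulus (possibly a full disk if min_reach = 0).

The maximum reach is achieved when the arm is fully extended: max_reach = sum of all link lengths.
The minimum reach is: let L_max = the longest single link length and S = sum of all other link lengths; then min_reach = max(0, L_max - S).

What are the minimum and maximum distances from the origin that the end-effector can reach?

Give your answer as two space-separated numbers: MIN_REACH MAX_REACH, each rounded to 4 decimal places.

Link lengths: [9.5, 7.4, 7.5]
max_reach = 9.5 + 7.4 + 7.5 = 24.4
L_max = max([9.5, 7.4, 7.5]) = 9.5
S (sum of others) = 24.4 - 9.5 = 14.9
min_reach = max(0, 9.5 - 14.9) = max(0, -5.4) = 0

Answer: 0.0000 24.4000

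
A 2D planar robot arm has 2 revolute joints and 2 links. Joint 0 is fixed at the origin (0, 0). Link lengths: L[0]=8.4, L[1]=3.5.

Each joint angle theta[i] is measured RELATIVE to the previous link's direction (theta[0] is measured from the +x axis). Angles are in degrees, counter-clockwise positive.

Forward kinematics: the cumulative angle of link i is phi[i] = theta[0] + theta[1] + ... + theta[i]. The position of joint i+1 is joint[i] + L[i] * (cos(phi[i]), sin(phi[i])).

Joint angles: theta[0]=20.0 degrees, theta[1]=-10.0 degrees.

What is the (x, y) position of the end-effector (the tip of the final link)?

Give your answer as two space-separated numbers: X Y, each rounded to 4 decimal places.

Answer: 11.3402 3.4807

Derivation:
joint[0] = (0.0000, 0.0000)  (base)
link 0: phi[0] = 20 = 20 deg
  cos(20 deg) = 0.9397, sin(20 deg) = 0.3420
  joint[1] = (0.0000, 0.0000) + 8.4 * (0.9397, 0.3420) = (0.0000 + 7.8934, 0.0000 + 2.8730) = (7.8934, 2.8730)
link 1: phi[1] = 20 + -10 = 10 deg
  cos(10 deg) = 0.9848, sin(10 deg) = 0.1736
  joint[2] = (7.8934, 2.8730) + 3.5 * (0.9848, 0.1736) = (7.8934 + 3.4468, 2.8730 + 0.6078) = (11.3402, 3.4807)
End effector: (11.3402, 3.4807)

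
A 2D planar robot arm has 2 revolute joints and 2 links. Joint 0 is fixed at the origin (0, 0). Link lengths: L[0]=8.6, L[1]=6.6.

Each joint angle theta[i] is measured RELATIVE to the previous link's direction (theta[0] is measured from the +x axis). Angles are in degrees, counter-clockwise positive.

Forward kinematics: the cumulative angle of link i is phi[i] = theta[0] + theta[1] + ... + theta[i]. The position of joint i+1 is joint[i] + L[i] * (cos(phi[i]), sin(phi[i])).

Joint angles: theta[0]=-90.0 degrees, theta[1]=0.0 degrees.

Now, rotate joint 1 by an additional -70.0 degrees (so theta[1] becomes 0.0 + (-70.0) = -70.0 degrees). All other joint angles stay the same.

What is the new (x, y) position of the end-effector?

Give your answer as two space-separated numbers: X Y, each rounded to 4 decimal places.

Answer: -6.2020 -10.8573

Derivation:
joint[0] = (0.0000, 0.0000)  (base)
link 0: phi[0] = -90 = -90 deg
  cos(-90 deg) = 0.0000, sin(-90 deg) = -1.0000
  joint[1] = (0.0000, 0.0000) + 8.6 * (0.0000, -1.0000) = (0.0000 + 0.0000, 0.0000 + -8.6000) = (0.0000, -8.6000)
link 1: phi[1] = -90 + -70 = -160 deg
  cos(-160 deg) = -0.9397, sin(-160 deg) = -0.3420
  joint[2] = (0.0000, -8.6000) + 6.6 * (-0.9397, -0.3420) = (0.0000 + -6.2020, -8.6000 + -2.2573) = (-6.2020, -10.8573)
End effector: (-6.2020, -10.8573)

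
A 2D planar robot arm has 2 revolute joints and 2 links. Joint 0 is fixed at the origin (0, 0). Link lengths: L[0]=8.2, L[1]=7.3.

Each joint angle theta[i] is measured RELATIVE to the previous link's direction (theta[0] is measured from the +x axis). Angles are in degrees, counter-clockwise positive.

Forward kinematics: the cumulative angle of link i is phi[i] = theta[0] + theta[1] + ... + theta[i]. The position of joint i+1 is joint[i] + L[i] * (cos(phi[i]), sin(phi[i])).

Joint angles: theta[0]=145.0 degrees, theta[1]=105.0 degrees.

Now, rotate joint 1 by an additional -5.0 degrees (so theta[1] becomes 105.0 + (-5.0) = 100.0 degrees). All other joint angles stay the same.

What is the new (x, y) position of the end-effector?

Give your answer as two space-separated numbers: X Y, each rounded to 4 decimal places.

joint[0] = (0.0000, 0.0000)  (base)
link 0: phi[0] = 145 = 145 deg
  cos(145 deg) = -0.8192, sin(145 deg) = 0.5736
  joint[1] = (0.0000, 0.0000) + 8.2 * (-0.8192, 0.5736) = (0.0000 + -6.7170, 0.0000 + 4.7033) = (-6.7170, 4.7033)
link 1: phi[1] = 145 + 100 = 245 deg
  cos(245 deg) = -0.4226, sin(245 deg) = -0.9063
  joint[2] = (-6.7170, 4.7033) + 7.3 * (-0.4226, -0.9063) = (-6.7170 + -3.0851, 4.7033 + -6.6160) = (-9.8022, -1.9127)
End effector: (-9.8022, -1.9127)

Answer: -9.8022 -1.9127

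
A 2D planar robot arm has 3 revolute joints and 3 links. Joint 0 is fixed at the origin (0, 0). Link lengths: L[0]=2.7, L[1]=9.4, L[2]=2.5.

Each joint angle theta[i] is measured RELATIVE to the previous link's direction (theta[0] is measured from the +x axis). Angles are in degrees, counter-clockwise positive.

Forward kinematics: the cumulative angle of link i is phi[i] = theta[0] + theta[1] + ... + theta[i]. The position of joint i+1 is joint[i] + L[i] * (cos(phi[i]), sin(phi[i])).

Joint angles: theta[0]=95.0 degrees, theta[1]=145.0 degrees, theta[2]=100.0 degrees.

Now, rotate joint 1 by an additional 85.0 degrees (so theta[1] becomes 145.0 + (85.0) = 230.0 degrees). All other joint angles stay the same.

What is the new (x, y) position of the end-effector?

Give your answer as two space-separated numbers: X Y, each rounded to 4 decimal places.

Answer: 8.5213 -0.4361

Derivation:
joint[0] = (0.0000, 0.0000)  (base)
link 0: phi[0] = 95 = 95 deg
  cos(95 deg) = -0.0872, sin(95 deg) = 0.9962
  joint[1] = (0.0000, 0.0000) + 2.7 * (-0.0872, 0.9962) = (0.0000 + -0.2353, 0.0000 + 2.6897) = (-0.2353, 2.6897)
link 1: phi[1] = 95 + 230 = 325 deg
  cos(325 deg) = 0.8192, sin(325 deg) = -0.5736
  joint[2] = (-0.2353, 2.6897) + 9.4 * (0.8192, -0.5736) = (-0.2353 + 7.7000, 2.6897 + -5.3916) = (7.4647, -2.7019)
link 2: phi[2] = 95 + 230 + 100 = 425 deg
  cos(425 deg) = 0.4226, sin(425 deg) = 0.9063
  joint[3] = (7.4647, -2.7019) + 2.5 * (0.4226, 0.9063) = (7.4647 + 1.0565, -2.7019 + 2.2658) = (8.5213, -0.4361)
End effector: (8.5213, -0.4361)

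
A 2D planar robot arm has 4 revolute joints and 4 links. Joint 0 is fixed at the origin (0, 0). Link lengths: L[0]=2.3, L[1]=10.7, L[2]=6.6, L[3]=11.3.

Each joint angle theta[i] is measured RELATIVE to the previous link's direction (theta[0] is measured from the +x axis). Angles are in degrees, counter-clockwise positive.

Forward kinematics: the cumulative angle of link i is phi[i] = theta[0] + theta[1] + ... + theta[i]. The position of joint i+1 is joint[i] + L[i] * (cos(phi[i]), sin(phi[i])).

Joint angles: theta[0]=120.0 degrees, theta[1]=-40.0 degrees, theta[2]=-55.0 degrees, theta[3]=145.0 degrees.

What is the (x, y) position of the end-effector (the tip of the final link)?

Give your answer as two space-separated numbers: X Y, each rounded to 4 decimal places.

joint[0] = (0.0000, 0.0000)  (base)
link 0: phi[0] = 120 = 120 deg
  cos(120 deg) = -0.5000, sin(120 deg) = 0.8660
  joint[1] = (0.0000, 0.0000) + 2.3 * (-0.5000, 0.8660) = (0.0000 + -1.1500, 0.0000 + 1.9919) = (-1.1500, 1.9919)
link 1: phi[1] = 120 + -40 = 80 deg
  cos(80 deg) = 0.1736, sin(80 deg) = 0.9848
  joint[2] = (-1.1500, 1.9919) + 10.7 * (0.1736, 0.9848) = (-1.1500 + 1.8580, 1.9919 + 10.5374) = (0.7080, 12.5293)
link 2: phi[2] = 120 + -40 + -55 = 25 deg
  cos(25 deg) = 0.9063, sin(25 deg) = 0.4226
  joint[3] = (0.7080, 12.5293) + 6.6 * (0.9063, 0.4226) = (0.7080 + 5.9816, 12.5293 + 2.7893) = (6.6897, 15.3186)
link 3: phi[3] = 120 + -40 + -55 + 145 = 170 deg
  cos(170 deg) = -0.9848, sin(170 deg) = 0.1736
  joint[4] = (6.6897, 15.3186) + 11.3 * (-0.9848, 0.1736) = (6.6897 + -11.1283, 15.3186 + 1.9622) = (-4.4387, 17.2808)
End effector: (-4.4387, 17.2808)

Answer: -4.4387 17.2808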